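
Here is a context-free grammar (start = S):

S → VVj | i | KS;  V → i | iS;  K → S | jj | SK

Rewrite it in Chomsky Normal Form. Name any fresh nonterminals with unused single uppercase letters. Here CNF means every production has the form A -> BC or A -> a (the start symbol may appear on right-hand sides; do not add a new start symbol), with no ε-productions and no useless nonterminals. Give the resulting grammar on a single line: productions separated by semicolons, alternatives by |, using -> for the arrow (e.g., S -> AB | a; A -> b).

No ε-productions.
After unit-elimination: S -> i | KS | VVj; K -> i | KS | SK | jj | VVj; V -> i | iS.
TERM: introduce B -> i, A -> j and substitute in every rule of length ≥2.
BIN: K -> VVA becomes K -> VC, C -> VA; S -> VVA becomes S -> VD, D -> VA.

S -> i | KS | VD; A -> j; B -> i; C -> VA; D -> VA; K -> i | AA | KS | SK | VC; V -> i | BS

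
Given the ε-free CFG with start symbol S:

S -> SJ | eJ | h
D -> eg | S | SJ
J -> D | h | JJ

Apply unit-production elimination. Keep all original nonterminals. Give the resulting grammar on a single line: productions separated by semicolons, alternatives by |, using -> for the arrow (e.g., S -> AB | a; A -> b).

S -> h | SJ | eJ; D -> h | SJ | eJ | eg; J -> h | JJ | SJ | eJ | eg

Unit productions: D->S, J->D.
Unit pairs (A ⇒* B via units): (D,S), (J,D), (J,S).
S: inherits non-unit rules of {S} → SJ | eJ | h.
D: inherits non-unit rules of {D, S} → SJ | eJ | eg | h.
J: inherits non-unit rules of {D, J, S} → JJ | SJ | eJ | eg | h.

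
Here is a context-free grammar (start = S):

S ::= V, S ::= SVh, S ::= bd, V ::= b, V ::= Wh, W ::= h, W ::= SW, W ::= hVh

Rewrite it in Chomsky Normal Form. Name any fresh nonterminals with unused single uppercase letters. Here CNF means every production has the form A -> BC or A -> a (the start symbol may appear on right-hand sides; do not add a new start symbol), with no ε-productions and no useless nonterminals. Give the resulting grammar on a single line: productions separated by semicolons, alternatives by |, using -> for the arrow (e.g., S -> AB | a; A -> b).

S -> b | BC | SD | WA; A -> h; B -> b; C -> d; D -> VA; E -> VA; V -> b | WA; W -> h | AE | SW

No ε-productions.
After unit-elimination: S -> b | Wh | bd | SVh; V -> b | Wh; W -> h | SW | hVh.
TERM: introduce B -> b, C -> d, A -> h and substitute in every rule of length ≥2.
BIN: S -> SVA becomes S -> SD, D -> VA; W -> AVA becomes W -> AE, E -> VA.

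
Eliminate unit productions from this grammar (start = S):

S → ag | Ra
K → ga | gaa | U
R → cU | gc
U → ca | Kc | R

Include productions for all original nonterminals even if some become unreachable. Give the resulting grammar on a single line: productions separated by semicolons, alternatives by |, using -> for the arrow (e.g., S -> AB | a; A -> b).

S -> Ra | ag; K -> Kc | cU | ca | ga | gc | gaa; R -> cU | gc; U -> Kc | cU | ca | gc

Unit productions: K->U, U->R.
Unit pairs (A ⇒* B via units): (K,R), (K,U), (U,R).
S: inherits non-unit rules of {S} → Ra | ag.
K: inherits non-unit rules of {K, R, U} → Kc | cU | ca | ga | gaa | gc.
R: inherits non-unit rules of {R} → cU | gc.
U: inherits non-unit rules of {R, U} → Kc | cU | ca | gc.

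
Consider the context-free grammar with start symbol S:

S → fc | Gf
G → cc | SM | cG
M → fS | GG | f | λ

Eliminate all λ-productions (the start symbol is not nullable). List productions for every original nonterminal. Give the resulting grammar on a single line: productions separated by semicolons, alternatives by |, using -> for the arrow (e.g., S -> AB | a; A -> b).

S -> Gf | fc; G -> S | SM | cG | cc; M -> f | GG | fS

Nullable set: {M}.
G -> SM: M nullable, giving S | SM.
Drop M -> λ.
Unchanged (no nullable symbols): S -> Gf; S -> fc; G -> cG; G -> cc; M -> GG; M -> f; M -> fS.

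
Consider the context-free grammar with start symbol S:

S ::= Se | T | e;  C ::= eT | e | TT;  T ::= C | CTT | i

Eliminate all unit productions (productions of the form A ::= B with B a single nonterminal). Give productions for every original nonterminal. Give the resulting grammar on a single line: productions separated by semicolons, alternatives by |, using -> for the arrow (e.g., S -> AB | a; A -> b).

Unit productions: S->T, T->C.
Unit pairs (A ⇒* B via units): (S,C), (S,T), (T,C).
S: inherits non-unit rules of {C, S, T} → CTT | Se | TT | e | eT | i.
C: inherits non-unit rules of {C} → TT | e | eT.
T: inherits non-unit rules of {C, T} → CTT | TT | e | eT | i.

S -> e | i | Se | TT | eT | CTT; C -> e | TT | eT; T -> e | i | TT | eT | CTT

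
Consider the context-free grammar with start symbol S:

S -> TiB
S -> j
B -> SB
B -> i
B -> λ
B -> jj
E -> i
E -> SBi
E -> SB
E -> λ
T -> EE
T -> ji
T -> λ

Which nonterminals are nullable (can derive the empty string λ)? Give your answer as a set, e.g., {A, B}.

Directly nullable (have an ε-rule): {B, E, T}.
Not nullable: S — each has a terminal in every rule's right-hand side or depends on a non-nullable symbol.

{B, E, T}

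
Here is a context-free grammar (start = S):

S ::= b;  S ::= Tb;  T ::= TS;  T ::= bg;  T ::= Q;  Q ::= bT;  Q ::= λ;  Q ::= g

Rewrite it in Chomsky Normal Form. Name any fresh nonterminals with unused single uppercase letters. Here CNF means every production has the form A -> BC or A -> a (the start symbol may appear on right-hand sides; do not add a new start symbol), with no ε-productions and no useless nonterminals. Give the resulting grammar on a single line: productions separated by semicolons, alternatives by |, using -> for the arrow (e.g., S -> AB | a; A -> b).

S -> b | TA; A -> b; B -> g; T -> b | g | AB | AT | TA | TS

Nullable: {Q, T}; after ε-elimination: S -> b | Tb; Q -> b | g | bT; T -> Q | S | TS | bg.
After unit-elimination: S -> b | Tb; Q -> b | g | bT; T -> b | g | TS | Tb | bT | bg.
TERM: introduce A -> b, B -> g and substitute in every rule of length ≥2.
Drop unreachable/unproductive: Q.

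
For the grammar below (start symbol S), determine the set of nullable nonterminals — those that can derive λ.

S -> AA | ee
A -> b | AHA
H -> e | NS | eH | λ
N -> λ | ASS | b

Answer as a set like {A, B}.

{H, N}

Directly nullable (have an ε-rule): {H, N}.
Not nullable: A, S — each has a terminal in every rule's right-hand side or depends on a non-nullable symbol.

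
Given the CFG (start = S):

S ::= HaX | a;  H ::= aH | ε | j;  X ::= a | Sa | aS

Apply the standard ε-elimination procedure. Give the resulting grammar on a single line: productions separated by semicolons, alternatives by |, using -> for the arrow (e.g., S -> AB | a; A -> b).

Nullable set: {H}.
S -> HaX: H nullable, giving HaX | aX.
Drop H -> ε.
H -> aH: H nullable, giving a | aH.
Unchanged (no nullable symbols): S -> a; H -> j; X -> Sa; X -> a; X -> aS.

S -> a | aX | HaX; H -> a | j | aH; X -> a | Sa | aS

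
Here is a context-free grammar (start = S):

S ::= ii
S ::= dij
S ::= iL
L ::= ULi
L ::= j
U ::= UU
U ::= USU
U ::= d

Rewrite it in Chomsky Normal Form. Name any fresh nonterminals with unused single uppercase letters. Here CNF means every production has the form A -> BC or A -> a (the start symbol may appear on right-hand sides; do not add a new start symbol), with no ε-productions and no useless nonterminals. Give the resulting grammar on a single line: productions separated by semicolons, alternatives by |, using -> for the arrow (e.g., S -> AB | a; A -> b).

No ε-productions.
No unit productions to eliminate.
TERM: introduce B -> d, A -> i, C -> j and substitute in every rule of length ≥2.
BIN: L -> ULA becomes L -> UD, D -> LA; S -> BAC becomes S -> BE, E -> AC; U -> USU becomes U -> UF, F -> SU.

S -> AA | AL | BE; A -> i; B -> d; C -> j; D -> LA; E -> AC; F -> SU; L -> j | UD; U -> d | UF | UU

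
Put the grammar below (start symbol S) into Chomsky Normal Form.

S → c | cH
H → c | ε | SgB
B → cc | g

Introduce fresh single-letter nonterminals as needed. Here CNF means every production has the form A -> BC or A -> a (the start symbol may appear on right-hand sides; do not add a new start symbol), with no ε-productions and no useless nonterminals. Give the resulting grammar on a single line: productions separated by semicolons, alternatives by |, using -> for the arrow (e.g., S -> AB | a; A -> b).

S -> c | AH; A -> c; B -> g | AA; C -> g; D -> CB; H -> c | SD

Nullable: {H}; after ε-elimination: S -> c | cH; B -> g | cc; H -> c | SgB.
No unit productions to eliminate.
TERM: introduce A -> c, C -> g and substitute in every rule of length ≥2.
BIN: H -> SCB becomes H -> SD, D -> CB.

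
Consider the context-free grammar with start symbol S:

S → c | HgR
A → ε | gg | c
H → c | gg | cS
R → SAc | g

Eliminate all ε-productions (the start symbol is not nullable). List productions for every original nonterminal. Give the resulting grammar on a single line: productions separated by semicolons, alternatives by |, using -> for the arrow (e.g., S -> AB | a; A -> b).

Nullable set: {A}.
Drop A -> ε.
R -> SAc: A nullable, giving SAc | Sc.
Unchanged (no nullable symbols): S -> HgR; S -> c; A -> c; A -> gg; H -> c; H -> cS; H -> gg; R -> g.

S -> c | HgR; A -> c | gg; H -> c | cS | gg; R -> g | Sc | SAc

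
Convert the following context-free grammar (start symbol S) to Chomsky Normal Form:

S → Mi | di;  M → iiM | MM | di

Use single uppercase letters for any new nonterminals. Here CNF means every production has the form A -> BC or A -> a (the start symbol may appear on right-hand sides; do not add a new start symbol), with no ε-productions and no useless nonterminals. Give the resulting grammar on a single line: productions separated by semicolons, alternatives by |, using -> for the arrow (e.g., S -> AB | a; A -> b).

S -> AB | MB; A -> d; B -> i; C -> BM; M -> AB | BC | MM

No ε-productions.
No unit productions to eliminate.
TERM: introduce A -> d, B -> i and substitute in every rule of length ≥2.
BIN: M -> BBM becomes M -> BC, C -> BM.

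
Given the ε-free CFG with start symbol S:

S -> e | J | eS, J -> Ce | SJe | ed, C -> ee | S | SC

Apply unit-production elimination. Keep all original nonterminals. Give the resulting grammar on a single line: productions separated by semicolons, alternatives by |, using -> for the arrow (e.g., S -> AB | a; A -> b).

S -> e | Ce | eS | ed | SJe; C -> e | Ce | SC | eS | ed | ee | SJe; J -> Ce | ed | SJe

Unit productions: C->S, S->J.
Unit pairs (A ⇒* B via units): (C,J), (C,S), (S,J).
S: inherits non-unit rules of {J, S} → Ce | SJe | e | eS | ed.
C: inherits non-unit rules of {C, J, S} → Ce | SC | SJe | e | eS | ed | ee.
J: inherits non-unit rules of {J} → Ce | SJe | ed.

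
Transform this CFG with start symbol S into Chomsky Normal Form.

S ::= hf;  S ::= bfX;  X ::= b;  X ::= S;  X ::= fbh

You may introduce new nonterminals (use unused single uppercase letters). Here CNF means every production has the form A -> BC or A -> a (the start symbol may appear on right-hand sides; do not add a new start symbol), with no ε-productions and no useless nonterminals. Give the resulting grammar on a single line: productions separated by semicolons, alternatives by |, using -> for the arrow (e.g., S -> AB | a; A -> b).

S -> AD | CB; A -> b; B -> f; C -> h; D -> BX; E -> BX; F -> AC; X -> b | AE | BF | CB

No ε-productions.
After unit-elimination: S -> hf | bfX; X -> b | hf | bfX | fbh.
TERM: introduce A -> b, B -> f, C -> h and substitute in every rule of length ≥2.
BIN: S -> ABX becomes S -> AD, D -> BX; X -> ABX becomes X -> AE, E -> BX; X -> BAC becomes X -> BF, F -> AC.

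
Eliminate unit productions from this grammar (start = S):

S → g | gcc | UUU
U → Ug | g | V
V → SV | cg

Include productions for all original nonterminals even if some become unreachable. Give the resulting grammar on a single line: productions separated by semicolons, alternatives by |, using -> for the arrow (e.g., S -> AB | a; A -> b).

S -> g | UUU | gcc; U -> g | SV | Ug | cg; V -> SV | cg

Unit productions: U->V.
Unit pairs (A ⇒* B via units): (U,V).
S: inherits non-unit rules of {S} → UUU | g | gcc.
U: inherits non-unit rules of {U, V} → SV | Ug | cg | g.
V: inherits non-unit rules of {V} → SV | cg.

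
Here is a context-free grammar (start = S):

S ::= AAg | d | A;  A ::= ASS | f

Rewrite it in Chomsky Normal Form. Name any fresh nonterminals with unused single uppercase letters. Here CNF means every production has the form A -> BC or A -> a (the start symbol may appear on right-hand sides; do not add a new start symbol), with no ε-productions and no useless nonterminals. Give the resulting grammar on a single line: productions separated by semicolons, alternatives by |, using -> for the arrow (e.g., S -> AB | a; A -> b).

No ε-productions.
After unit-elimination: S -> d | f | AAg | ASS; A -> f | ASS.
TERM: introduce B -> g and substitute in every rule of length ≥2.
BIN: A -> ASS becomes A -> AC, C -> SS; S -> AAB becomes S -> AD, D -> AB; S -> ASS becomes S -> AE, E -> SS.

S -> d | f | AD | AE; A -> f | AC; B -> g; C -> SS; D -> AB; E -> SS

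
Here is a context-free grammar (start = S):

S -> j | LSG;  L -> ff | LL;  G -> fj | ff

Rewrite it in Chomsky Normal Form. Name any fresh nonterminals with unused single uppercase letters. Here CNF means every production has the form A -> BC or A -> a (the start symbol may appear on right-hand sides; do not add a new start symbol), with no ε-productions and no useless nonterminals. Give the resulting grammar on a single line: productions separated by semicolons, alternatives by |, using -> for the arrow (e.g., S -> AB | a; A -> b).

No ε-productions.
No unit productions to eliminate.
TERM: introduce A -> f, B -> j and substitute in every rule of length ≥2.
BIN: S -> LSG becomes S -> LC, C -> SG.

S -> j | LC; A -> f; B -> j; C -> SG; G -> AA | AB; L -> AA | LL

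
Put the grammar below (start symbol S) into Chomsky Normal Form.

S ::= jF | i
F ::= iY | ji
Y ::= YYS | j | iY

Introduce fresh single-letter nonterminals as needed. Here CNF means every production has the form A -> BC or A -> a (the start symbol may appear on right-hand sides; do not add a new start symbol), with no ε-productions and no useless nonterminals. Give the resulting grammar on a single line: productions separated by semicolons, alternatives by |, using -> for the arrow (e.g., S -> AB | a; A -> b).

S -> i | BF; A -> i; B -> j; C -> YS; F -> AY | BA; Y -> j | AY | YC

No ε-productions.
No unit productions to eliminate.
TERM: introduce A -> i, B -> j and substitute in every rule of length ≥2.
BIN: Y -> YYS becomes Y -> YC, C -> YS.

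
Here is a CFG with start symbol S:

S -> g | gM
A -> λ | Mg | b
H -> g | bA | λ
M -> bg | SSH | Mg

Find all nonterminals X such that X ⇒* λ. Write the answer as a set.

Directly nullable (have an ε-rule): {A, H}.
Not nullable: M, S — each has a terminal in every rule's right-hand side or depends on a non-nullable symbol.

{A, H}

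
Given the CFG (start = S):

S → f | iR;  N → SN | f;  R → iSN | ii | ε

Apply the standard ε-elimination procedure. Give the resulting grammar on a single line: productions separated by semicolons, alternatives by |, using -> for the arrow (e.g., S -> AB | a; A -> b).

Nullable set: {R}.
S -> iR: R nullable, giving i | iR.
Drop R -> ε.
Unchanged (no nullable symbols): S -> f; N -> SN; N -> f; R -> iSN; R -> ii.

S -> f | i | iR; N -> f | SN; R -> ii | iSN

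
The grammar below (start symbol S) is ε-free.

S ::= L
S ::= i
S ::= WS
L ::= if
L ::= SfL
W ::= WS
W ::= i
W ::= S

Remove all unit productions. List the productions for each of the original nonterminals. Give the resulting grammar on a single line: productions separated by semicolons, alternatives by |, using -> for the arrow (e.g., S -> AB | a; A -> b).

Unit productions: S->L, W->S.
Unit pairs (A ⇒* B via units): (S,L), (W,L), (W,S).
S: inherits non-unit rules of {L, S} → SfL | WS | i | if.
L: inherits non-unit rules of {L} → SfL | if.
W: inherits non-unit rules of {L, S, W} → SfL | WS | i | if.

S -> i | WS | if | SfL; L -> if | SfL; W -> i | WS | if | SfL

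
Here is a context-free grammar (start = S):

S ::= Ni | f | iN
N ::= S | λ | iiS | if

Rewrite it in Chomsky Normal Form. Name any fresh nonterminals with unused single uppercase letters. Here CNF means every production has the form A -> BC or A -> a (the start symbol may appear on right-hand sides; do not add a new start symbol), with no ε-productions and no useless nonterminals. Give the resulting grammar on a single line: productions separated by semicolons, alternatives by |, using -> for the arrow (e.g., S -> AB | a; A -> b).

Nullable: {N}; after ε-elimination: S -> f | i | Ni | iN; N -> S | if | iiS.
After unit-elimination: S -> f | i | Ni | iN; N -> f | i | Ni | iN | if | iiS.
TERM: introduce B -> f, A -> i and substitute in every rule of length ≥2.
BIN: N -> AAS becomes N -> AC, C -> AS.

S -> f | i | AN | NA; A -> i; B -> f; C -> AS; N -> f | i | AB | AC | AN | NA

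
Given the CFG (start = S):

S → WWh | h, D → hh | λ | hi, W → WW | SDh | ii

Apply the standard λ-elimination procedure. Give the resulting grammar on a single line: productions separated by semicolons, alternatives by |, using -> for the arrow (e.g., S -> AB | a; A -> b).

Nullable set: {D}.
Drop D -> λ.
W -> SDh: D nullable, giving SDh | Sh.
Unchanged (no nullable symbols): S -> WWh; S -> h; D -> hh; D -> hi; W -> WW; W -> ii.

S -> h | WWh; D -> hh | hi; W -> Sh | WW | ii | SDh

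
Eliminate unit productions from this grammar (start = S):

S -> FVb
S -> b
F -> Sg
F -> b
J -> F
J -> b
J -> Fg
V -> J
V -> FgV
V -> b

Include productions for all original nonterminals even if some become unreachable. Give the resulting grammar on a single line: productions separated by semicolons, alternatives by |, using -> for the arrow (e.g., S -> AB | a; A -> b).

S -> b | FVb; F -> b | Sg; J -> b | Fg | Sg; V -> b | Fg | Sg | FgV

Unit productions: J->F, V->J.
Unit pairs (A ⇒* B via units): (J,F), (V,F), (V,J).
S: inherits non-unit rules of {S} → FVb | b.
F: inherits non-unit rules of {F} → Sg | b.
J: inherits non-unit rules of {F, J} → Fg | Sg | b.
V: inherits non-unit rules of {F, J, V} → Fg | FgV | Sg | b.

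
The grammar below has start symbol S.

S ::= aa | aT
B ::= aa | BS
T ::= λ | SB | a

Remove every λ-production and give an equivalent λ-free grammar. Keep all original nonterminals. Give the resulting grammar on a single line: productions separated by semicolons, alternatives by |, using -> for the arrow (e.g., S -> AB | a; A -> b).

S -> a | aT | aa; B -> BS | aa; T -> a | SB

Nullable set: {T}.
S -> aT: T nullable, giving a | aT.
Drop T -> λ.
Unchanged (no nullable symbols): S -> aa; B -> BS; B -> aa; T -> SB; T -> a.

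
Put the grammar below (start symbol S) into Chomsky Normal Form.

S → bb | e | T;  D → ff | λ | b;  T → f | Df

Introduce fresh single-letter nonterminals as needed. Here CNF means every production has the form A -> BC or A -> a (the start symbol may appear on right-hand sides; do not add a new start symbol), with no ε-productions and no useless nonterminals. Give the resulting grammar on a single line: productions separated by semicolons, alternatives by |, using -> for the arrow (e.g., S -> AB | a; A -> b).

Nullable: {D}; after ε-elimination: S -> T | e | bb; D -> b | ff; T -> f | Df.
After unit-elimination: S -> e | f | Df | bb; D -> b | ff; T -> f | Df.
TERM: introduce B -> b, A -> f and substitute in every rule of length ≥2.
Drop unreachable/unproductive: T.

S -> e | f | BB | DA; A -> f; B -> b; D -> b | AA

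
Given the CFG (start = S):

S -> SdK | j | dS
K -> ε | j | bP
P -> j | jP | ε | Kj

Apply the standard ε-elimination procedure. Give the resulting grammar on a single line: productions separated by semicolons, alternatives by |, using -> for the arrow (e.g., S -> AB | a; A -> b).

Nullable set: {K, P}.
S -> SdK: K nullable, giving Sd | SdK.
Drop K -> ε.
K -> bP: P nullable, giving b | bP.
Drop P -> ε.
P -> Kj: K nullable, giving Kj | j.
P -> jP: P nullable, giving j | jP.
Unchanged (no nullable symbols): S -> dS; S -> j; K -> j; P -> j.

S -> j | Sd | dS | SdK; K -> b | j | bP; P -> j | Kj | jP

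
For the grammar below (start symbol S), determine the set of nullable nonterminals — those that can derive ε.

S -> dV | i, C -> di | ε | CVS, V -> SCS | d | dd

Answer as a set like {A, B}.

Directly nullable (have an ε-rule): {C}.
Not nullable: S, V — each has a terminal in every rule's right-hand side or depends on a non-nullable symbol.

{C}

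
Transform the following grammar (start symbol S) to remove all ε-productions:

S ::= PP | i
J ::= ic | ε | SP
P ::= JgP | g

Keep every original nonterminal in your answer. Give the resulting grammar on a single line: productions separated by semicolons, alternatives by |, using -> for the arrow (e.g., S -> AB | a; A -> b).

Nullable set: {J}.
Drop J -> ε.
P -> JgP: J nullable, giving JgP | gP.
Unchanged (no nullable symbols): S -> PP; S -> i; J -> SP; J -> ic; P -> g.

S -> i | PP; J -> SP | ic; P -> g | gP | JgP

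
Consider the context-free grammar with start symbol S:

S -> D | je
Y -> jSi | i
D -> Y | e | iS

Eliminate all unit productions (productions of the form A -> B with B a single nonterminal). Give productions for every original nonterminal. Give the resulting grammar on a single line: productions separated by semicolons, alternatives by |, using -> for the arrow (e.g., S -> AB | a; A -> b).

S -> e | i | iS | je | jSi; D -> e | i | iS | jSi; Y -> i | jSi

Unit productions: D->Y, S->D.
Unit pairs (A ⇒* B via units): (D,Y), (S,D), (S,Y).
S: inherits non-unit rules of {D, S, Y} → e | i | iS | jSi | je.
D: inherits non-unit rules of {D, Y} → e | i | iS | jSi.
Y: inherits non-unit rules of {Y} → i | jSi.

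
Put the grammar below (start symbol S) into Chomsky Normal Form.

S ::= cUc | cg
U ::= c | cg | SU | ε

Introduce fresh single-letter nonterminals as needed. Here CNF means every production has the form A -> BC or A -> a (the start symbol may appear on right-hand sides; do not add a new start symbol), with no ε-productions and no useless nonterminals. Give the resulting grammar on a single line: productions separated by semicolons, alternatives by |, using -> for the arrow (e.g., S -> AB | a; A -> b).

S -> AA | AB | AC; A -> c; B -> g; C -> UA; D -> UA; U -> c | AA | AB | AD | SU

Nullable: {U}; after ε-elimination: S -> cc | cg | cUc; U -> S | c | SU | cg.
After unit-elimination: S -> cc | cg | cUc; U -> c | SU | cc | cg | cUc.
TERM: introduce A -> c, B -> g and substitute in every rule of length ≥2.
BIN: S -> AUA becomes S -> AC, C -> UA; U -> AUA becomes U -> AD, D -> UA.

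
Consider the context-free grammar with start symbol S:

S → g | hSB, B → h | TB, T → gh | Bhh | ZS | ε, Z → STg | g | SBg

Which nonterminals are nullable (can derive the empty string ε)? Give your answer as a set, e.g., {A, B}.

{T}

Directly nullable (have an ε-rule): {T}.
Not nullable: B, S, Z — each has a terminal in every rule's right-hand side or depends on a non-nullable symbol.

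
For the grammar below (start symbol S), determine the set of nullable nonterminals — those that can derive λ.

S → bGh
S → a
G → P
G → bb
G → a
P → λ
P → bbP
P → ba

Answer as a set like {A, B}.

{G, P}

Directly nullable (have an ε-rule): {P}.
G is nullable via G -> P (every symbol on the right is already known nullable).
Not nullable: S — each has a terminal in every rule's right-hand side or depends on a non-nullable symbol.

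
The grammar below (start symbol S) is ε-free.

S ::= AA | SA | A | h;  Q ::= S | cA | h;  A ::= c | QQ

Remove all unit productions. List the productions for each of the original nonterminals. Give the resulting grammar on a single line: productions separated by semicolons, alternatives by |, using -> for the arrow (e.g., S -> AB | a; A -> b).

S -> c | h | AA | QQ | SA; A -> c | QQ; Q -> c | h | AA | QQ | SA | cA

Unit productions: Q->S, S->A.
Unit pairs (A ⇒* B via units): (Q,A), (Q,S), (S,A).
S: inherits non-unit rules of {A, S} → AA | QQ | SA | c | h.
A: inherits non-unit rules of {A} → QQ | c.
Q: inherits non-unit rules of {A, Q, S} → AA | QQ | SA | c | cA | h.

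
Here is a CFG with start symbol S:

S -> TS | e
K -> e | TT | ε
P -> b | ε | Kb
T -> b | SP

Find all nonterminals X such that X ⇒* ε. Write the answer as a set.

Directly nullable (have an ε-rule): {K, P}.
Not nullable: S, T — each has a terminal in every rule's right-hand side or depends on a non-nullable symbol.

{K, P}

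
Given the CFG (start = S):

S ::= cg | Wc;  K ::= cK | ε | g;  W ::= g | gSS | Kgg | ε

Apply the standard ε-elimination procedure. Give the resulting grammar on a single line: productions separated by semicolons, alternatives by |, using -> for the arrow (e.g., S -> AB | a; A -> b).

S -> c | Wc | cg; K -> c | g | cK; W -> g | gg | Kgg | gSS

Nullable set: {K, W}.
S -> Wc: W nullable, giving Wc | c.
Drop K -> ε.
K -> cK: K nullable, giving c | cK.
Drop W -> ε.
W -> Kgg: K nullable, giving Kgg | gg.
Unchanged (no nullable symbols): S -> cg; K -> g; W -> g; W -> gSS.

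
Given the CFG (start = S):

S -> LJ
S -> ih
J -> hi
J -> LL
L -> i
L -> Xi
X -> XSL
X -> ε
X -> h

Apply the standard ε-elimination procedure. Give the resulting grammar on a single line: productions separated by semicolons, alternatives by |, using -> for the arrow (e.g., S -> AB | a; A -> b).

Nullable set: {X}.
L -> Xi: X nullable, giving Xi | i.
Drop X -> ε.
X -> XSL: X nullable, giving SL | XSL.
Unchanged (no nullable symbols): S -> LJ; S -> ih; J -> LL; J -> hi; L -> i; X -> h.

S -> LJ | ih; J -> LL | hi; L -> i | Xi; X -> h | SL | XSL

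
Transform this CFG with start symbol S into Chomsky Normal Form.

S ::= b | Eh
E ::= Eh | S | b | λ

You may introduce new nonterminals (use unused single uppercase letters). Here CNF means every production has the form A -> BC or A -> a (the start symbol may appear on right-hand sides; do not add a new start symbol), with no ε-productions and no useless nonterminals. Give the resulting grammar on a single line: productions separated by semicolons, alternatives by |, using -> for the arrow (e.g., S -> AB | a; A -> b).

S -> b | h | EA; A -> h; E -> b | h | EA

Nullable: {E}; after ε-elimination: S -> b | h | Eh; E -> S | b | h | Eh.
After unit-elimination: S -> b | h | Eh; E -> b | h | Eh.
TERM: introduce A -> h and substitute in every rule of length ≥2.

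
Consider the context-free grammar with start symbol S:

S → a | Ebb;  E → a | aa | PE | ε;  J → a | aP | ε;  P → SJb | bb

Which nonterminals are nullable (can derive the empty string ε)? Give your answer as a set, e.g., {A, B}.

Directly nullable (have an ε-rule): {E, J}.
Not nullable: P, S — each has a terminal in every rule's right-hand side or depends on a non-nullable symbol.

{E, J}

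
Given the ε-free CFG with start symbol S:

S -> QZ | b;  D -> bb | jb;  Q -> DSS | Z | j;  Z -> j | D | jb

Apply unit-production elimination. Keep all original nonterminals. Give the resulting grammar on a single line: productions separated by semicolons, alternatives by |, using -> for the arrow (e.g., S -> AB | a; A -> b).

S -> b | QZ; D -> bb | jb; Q -> j | bb | jb | DSS; Z -> j | bb | jb

Unit productions: Q->Z, Z->D.
Unit pairs (A ⇒* B via units): (Q,D), (Q,Z), (Z,D).
S: inherits non-unit rules of {S} → QZ | b.
D: inherits non-unit rules of {D} → bb | jb.
Q: inherits non-unit rules of {D, Q, Z} → DSS | bb | j | jb.
Z: inherits non-unit rules of {D, Z} → bb | j | jb.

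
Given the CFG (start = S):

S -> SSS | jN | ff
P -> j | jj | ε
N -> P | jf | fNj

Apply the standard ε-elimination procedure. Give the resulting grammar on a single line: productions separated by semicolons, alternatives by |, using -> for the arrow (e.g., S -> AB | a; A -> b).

Nullable set: {N, P}.
S -> jN: N nullable, giving j | jN.
N -> P: P nullable, giving P.
N -> fNj: N nullable, giving fNj | fj.
Drop P -> ε.
Unchanged (no nullable symbols): S -> SSS; S -> ff; N -> jf; P -> j; P -> jj.

S -> j | ff | jN | SSS; N -> P | fj | jf | fNj; P -> j | jj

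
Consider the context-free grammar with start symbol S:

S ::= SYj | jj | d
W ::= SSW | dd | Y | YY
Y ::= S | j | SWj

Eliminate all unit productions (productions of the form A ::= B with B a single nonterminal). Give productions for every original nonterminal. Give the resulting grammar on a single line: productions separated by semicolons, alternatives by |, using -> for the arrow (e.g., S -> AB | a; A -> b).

Unit productions: W->Y, Y->S.
Unit pairs (A ⇒* B via units): (W,S), (W,Y), (Y,S).
S: inherits non-unit rules of {S} → SYj | d | jj.
W: inherits non-unit rules of {S, W, Y} → SSW | SWj | SYj | YY | d | dd | j | jj.
Y: inherits non-unit rules of {S, Y} → SWj | SYj | d | j | jj.

S -> d | jj | SYj; W -> d | j | YY | dd | jj | SSW | SWj | SYj; Y -> d | j | jj | SWj | SYj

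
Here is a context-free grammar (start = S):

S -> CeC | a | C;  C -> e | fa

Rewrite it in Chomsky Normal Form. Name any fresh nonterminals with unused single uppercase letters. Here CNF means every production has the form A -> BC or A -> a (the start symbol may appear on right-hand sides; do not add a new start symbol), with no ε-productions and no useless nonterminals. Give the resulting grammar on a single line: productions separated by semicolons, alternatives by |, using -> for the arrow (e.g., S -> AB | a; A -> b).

S -> a | e | AB | CE; A -> f; B -> a; C -> e | AB; D -> e; E -> DC

No ε-productions.
After unit-elimination: S -> a | e | fa | CeC; C -> e | fa.
TERM: introduce B -> a, D -> e, A -> f and substitute in every rule of length ≥2.
BIN: S -> CDC becomes S -> CE, E -> DC.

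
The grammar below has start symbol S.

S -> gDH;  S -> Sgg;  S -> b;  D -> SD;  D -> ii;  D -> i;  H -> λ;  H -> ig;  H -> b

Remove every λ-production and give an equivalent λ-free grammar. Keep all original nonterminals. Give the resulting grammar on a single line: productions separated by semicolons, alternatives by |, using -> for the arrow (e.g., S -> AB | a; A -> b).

S -> b | gD | Sgg | gDH; D -> i | SD | ii; H -> b | ig

Nullable set: {H}.
S -> gDH: H nullable, giving gD | gDH.
Drop H -> λ.
Unchanged (no nullable symbols): S -> Sgg; S -> b; D -> SD; D -> i; D -> ii; H -> b; H -> ig.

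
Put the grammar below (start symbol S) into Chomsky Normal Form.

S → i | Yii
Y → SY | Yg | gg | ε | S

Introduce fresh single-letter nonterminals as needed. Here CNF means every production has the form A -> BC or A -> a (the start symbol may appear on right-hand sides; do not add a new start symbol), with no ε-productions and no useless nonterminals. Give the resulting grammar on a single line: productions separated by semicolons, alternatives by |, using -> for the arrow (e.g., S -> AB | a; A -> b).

Nullable: {Y}; after ε-elimination: S -> i | ii | Yii; Y -> S | g | SY | Yg | gg.
After unit-elimination: S -> i | ii | Yii; Y -> g | i | SY | Yg | gg | ii | Yii.
TERM: introduce B -> g, A -> i and substitute in every rule of length ≥2.
BIN: S -> YAA becomes S -> YC, C -> AA; Y -> YAA becomes Y -> YD, D -> AA.

S -> i | AA | YC; A -> i; B -> g; C -> AA; D -> AA; Y -> g | i | AA | BB | SY | YB | YD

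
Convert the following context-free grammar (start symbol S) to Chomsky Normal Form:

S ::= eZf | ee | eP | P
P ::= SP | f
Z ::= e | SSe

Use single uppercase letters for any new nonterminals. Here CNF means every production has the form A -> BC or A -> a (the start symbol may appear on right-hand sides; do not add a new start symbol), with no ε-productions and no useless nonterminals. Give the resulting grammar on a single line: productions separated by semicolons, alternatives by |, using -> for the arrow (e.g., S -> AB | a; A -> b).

S -> f | AA | AC | AP | SP; A -> e; B -> f; C -> ZB; D -> SA; P -> f | SP; Z -> e | SD

No ε-productions.
After unit-elimination: S -> f | SP | eP | ee | eZf; P -> f | SP; Z -> e | SSe.
TERM: introduce A -> e, B -> f and substitute in every rule of length ≥2.
BIN: S -> AZB becomes S -> AC, C -> ZB; Z -> SSA becomes Z -> SD, D -> SA.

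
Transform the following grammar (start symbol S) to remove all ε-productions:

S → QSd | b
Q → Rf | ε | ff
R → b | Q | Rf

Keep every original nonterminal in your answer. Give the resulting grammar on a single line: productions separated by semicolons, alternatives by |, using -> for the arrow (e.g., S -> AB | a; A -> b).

S -> b | Sd | QSd; Q -> f | Rf | ff; R -> Q | b | f | Rf

Nullable set: {Q, R}.
S -> QSd: Q nullable, giving QSd | Sd.
Drop Q -> ε.
Q -> Rf: R nullable, giving Rf | f.
R -> Q: Q nullable, giving Q.
R -> Rf: R nullable, giving Rf | f.
Unchanged (no nullable symbols): S -> b; Q -> ff; R -> b.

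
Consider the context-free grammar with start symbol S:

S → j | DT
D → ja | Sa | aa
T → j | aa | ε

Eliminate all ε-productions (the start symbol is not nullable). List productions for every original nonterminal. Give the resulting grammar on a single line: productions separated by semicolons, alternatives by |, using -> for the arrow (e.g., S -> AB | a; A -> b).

S -> D | j | DT; D -> Sa | aa | ja; T -> j | aa

Nullable set: {T}.
S -> DT: T nullable, giving D | DT.
Drop T -> ε.
Unchanged (no nullable symbols): S -> j; D -> Sa; D -> aa; D -> ja; T -> aa; T -> j.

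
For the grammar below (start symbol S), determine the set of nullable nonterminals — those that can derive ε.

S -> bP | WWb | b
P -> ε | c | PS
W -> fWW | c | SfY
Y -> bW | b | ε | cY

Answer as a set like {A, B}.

{P, Y}

Directly nullable (have an ε-rule): {P, Y}.
Not nullable: S, W — each has a terminal in every rule's right-hand side or depends on a non-nullable symbol.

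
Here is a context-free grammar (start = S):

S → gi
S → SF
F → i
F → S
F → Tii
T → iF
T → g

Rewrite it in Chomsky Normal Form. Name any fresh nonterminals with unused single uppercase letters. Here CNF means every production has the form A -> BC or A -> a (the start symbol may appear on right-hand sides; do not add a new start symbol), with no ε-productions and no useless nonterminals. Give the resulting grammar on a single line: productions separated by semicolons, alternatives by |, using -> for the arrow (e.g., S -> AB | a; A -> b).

S -> BA | SF; A -> i; B -> g; C -> AA; F -> i | BA | SF | TC; T -> g | AF

No ε-productions.
After unit-elimination: S -> SF | gi; F -> i | SF | gi | Tii; T -> g | iF.
TERM: introduce B -> g, A -> i and substitute in every rule of length ≥2.
BIN: F -> TAA becomes F -> TC, C -> AA.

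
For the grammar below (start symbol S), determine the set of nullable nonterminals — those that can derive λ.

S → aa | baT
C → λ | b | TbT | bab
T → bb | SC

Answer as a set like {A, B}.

Directly nullable (have an ε-rule): {C}.
Not nullable: S, T — each has a terminal in every rule's right-hand side or depends on a non-nullable symbol.

{C}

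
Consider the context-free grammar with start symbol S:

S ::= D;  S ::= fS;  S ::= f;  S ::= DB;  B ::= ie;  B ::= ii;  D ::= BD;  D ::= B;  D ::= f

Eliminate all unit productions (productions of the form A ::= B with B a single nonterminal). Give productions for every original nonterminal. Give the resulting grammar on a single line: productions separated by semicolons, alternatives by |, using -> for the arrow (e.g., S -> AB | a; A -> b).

Unit productions: D->B, S->D.
Unit pairs (A ⇒* B via units): (D,B), (S,B), (S,D).
S: inherits non-unit rules of {B, D, S} → BD | DB | f | fS | ie | ii.
B: inherits non-unit rules of {B} → ie | ii.
D: inherits non-unit rules of {B, D} → BD | f | ie | ii.

S -> f | BD | DB | fS | ie | ii; B -> ie | ii; D -> f | BD | ie | ii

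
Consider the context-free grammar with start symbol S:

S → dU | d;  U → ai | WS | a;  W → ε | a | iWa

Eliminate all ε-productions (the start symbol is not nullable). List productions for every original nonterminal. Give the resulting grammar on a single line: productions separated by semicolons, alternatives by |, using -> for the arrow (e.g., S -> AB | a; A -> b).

Nullable set: {W}.
U -> WS: W nullable, giving S | WS.
Drop W -> ε.
W -> iWa: W nullable, giving iWa | ia.
Unchanged (no nullable symbols): S -> d; S -> dU; U -> a; U -> ai; W -> a.

S -> d | dU; U -> S | a | WS | ai; W -> a | ia | iWa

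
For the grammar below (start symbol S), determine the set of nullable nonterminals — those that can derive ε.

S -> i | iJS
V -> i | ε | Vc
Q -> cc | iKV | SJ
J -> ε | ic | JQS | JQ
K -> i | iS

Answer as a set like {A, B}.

{J, V}

Directly nullable (have an ε-rule): {J, V}.
Not nullable: K, Q, S — each has a terminal in every rule's right-hand side or depends on a non-nullable symbol.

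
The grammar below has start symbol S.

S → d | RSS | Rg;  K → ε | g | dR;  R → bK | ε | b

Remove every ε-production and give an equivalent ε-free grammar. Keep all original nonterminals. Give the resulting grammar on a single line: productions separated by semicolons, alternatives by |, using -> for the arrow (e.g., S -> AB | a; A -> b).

S -> d | g | Rg | SS | RSS; K -> d | g | dR; R -> b | bK

Nullable set: {K, R}.
S -> RSS: R nullable, giving RSS | SS.
S -> Rg: R nullable, giving Rg | g.
Drop K -> ε.
K -> dR: R nullable, giving d | dR.
Drop R -> ε.
R -> bK: K nullable, giving b | bK.
Unchanged (no nullable symbols): S -> d; K -> g; R -> b.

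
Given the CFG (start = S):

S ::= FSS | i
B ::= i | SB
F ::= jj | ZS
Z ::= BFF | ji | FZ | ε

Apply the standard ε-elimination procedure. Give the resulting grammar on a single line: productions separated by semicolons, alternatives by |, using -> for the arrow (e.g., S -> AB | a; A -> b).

S -> i | FSS; B -> i | SB; F -> S | ZS | jj; Z -> F | FZ | ji | BFF

Nullable set: {Z}.
F -> ZS: Z nullable, giving S | ZS.
Drop Z -> ε.
Z -> FZ: Z nullable, giving F | FZ.
Unchanged (no nullable symbols): S -> FSS; S -> i; B -> SB; B -> i; F -> jj; Z -> BFF; Z -> ji.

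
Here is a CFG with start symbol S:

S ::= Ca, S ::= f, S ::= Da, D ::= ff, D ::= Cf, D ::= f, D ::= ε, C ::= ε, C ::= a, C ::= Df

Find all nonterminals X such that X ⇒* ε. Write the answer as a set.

Directly nullable (have an ε-rule): {C, D}.
Not nullable: S — each has a terminal in every rule's right-hand side or depends on a non-nullable symbol.

{C, D}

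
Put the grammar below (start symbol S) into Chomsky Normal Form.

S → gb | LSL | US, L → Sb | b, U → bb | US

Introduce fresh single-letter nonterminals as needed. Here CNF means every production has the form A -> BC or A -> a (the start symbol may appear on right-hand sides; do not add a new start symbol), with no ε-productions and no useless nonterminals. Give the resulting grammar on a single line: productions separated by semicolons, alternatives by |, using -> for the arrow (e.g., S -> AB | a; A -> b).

S -> BA | LC | US; A -> b; B -> g; C -> SL; L -> b | SA; U -> AA | US

No ε-productions.
No unit productions to eliminate.
TERM: introduce A -> b, B -> g and substitute in every rule of length ≥2.
BIN: S -> LSL becomes S -> LC, C -> SL.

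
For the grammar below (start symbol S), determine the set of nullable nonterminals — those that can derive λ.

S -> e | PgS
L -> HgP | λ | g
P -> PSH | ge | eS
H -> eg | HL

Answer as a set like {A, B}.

{L}

Directly nullable (have an ε-rule): {L}.
Not nullable: H, P, S — each has a terminal in every rule's right-hand side or depends on a non-nullable symbol.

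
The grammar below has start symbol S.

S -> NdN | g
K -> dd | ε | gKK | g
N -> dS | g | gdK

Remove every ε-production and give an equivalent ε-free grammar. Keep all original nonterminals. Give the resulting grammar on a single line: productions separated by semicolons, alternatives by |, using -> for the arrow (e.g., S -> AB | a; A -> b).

S -> g | NdN; K -> g | dd | gK | gKK; N -> g | dS | gd | gdK

Nullable set: {K}.
Drop K -> ε.
K -> gKK: K, K nullable, giving g | gK | gKK.
N -> gdK: K nullable, giving gd | gdK.
Unchanged (no nullable symbols): S -> NdN; S -> g; K -> dd; K -> g; N -> dS; N -> g.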